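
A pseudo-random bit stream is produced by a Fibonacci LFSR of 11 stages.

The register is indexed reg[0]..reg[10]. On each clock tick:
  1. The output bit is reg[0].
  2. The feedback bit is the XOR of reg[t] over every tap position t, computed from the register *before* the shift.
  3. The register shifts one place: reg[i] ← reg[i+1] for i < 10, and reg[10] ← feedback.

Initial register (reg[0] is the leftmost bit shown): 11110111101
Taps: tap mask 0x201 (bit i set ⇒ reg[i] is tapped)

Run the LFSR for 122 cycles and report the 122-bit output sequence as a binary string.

step | reg (before) | out | fb
   0 | 11110111101 | 1 | 1
   1 | 11101111011 | 1 | 0
   2 | 11011110110 | 1 | 0
   3 | 10111101100 | 1 | 1
   4 | 01111011001 | 0 | 0
   5 | 11110110010 | 1 | 0
   6 | 11101100100 | 1 | 1
   7 | 11011001001 | 1 | 1
   8 | 10110010011 | 1 | 0
   9 | 01100100110 | 0 | 1
  10 | 11001001101 | 1 | 1
  11 | 10010011011 | 1 | 0
  12 | 00100110110 | 0 | 1
  13 | 01001101101 | 0 | 0
  14 | 10011011010 | 1 | 0
  15 | 00110110100 | 0 | 0
  16 | 01101101000 | 0 | 0
  17 | 11011010000 | 1 | 1
  18 | 10110100001 | 1 | 1
  19 | 01101000011 | 0 | 1
  20 | 11010000111 | 1 | 0
  21 | 10100001110 | 1 | 0
  22 | 01000011100 | 0 | 0
  23 | 10000111000 | 1 | 1
  24 | 00001110001 | 0 | 0
  25 | 00011100010 | 0 | 1
  26 | 00111000101 | 0 | 0
  27 | 01110001010 | 0 | 1
  28 | 11100010101 | 1 | 1
  29 | 11000101011 | 1 | 0
  30 | 10001010110 | 1 | 0
  31 | 00010101100 | 0 | 0
  32 | 00101011000 | 0 | 0
  33 | 01010110000 | 0 | 0
  34 | 10101100000 | 1 | 1
  35 | 01011000001 | 0 | 0
  36 | 10110000010 | 1 | 0
  37 | 01100000100 | 0 | 0
  38 | 11000001000 | 1 | 1
  39 | 10000010001 | 1 | 1
  40 | 00000100011 | 0 | 1
  41 | 00001000111 | 0 | 1
  42 | 00010001111 | 0 | 1
  43 | 00100011111 | 0 | 1
  44 | 01000111111 | 0 | 1
  45 | 10001111111 | 1 | 0
  46 | 00011111110 | 0 | 1
  47 | 00111111101 | 0 | 0
  48 | 01111111010 | 0 | 1
  49 | 11111110101 | 1 | 1
  50 | 11111101011 | 1 | 0
  51 | 11111010110 | 1 | 0
  52 | 11110101100 | 1 | 1
  53 | 11101011001 | 1 | 1
  54 | 11010110011 | 1 | 0
  55 | 10101100110 | 1 | 0
  56 | 01011001100 | 0 | 0
  57 | 10110011000 | 1 | 1
  58 | 01100110001 | 0 | 0
  59 | 11001100010 | 1 | 0
  60 | 10011000100 | 1 | 1
  61 | 00110001001 | 0 | 0
  62 | 01100010010 | 0 | 1
  63 | 11000100101 | 1 | 1
  64 | 10001001011 | 1 | 0
  65 | 00010010110 | 0 | 1
  66 | 00100101101 | 0 | 0
  67 | 01001011010 | 0 | 1
  68 | 10010110101 | 1 | 1
  69 | 00101101011 | 0 | 1
  70 | 01011010111 | 0 | 1
  71 | 10110101111 | 1 | 0
  72 | 01101011110 | 0 | 1
  73 | 11010111101 | 1 | 1
  74 | 10101111011 | 1 | 0
  75 | 01011110110 | 0 | 1
  76 | 10111101101 | 1 | 1
  77 | 01111011011 | 0 | 1
  78 | 11110110111 | 1 | 0
  79 | 11101101110 | 1 | 0
  80 | 11011011100 | 1 | 1
  81 | 10110111001 | 1 | 1
  82 | 01101110011 | 0 | 1
  83 | 11011100111 | 1 | 0
  84 | 10111001110 | 1 | 0
  85 | 01110011100 | 0 | 0
  86 | 11100111000 | 1 | 1
  87 | 11001110001 | 1 | 1
  88 | 10011100011 | 1 | 0
  89 | 00111000110 | 0 | 1
  90 | 01110001101 | 0 | 0
  91 | 11100011010 | 1 | 0
  92 | 11000110100 | 1 | 1
  93 | 10001101001 | 1 | 1
  94 | 00011010011 | 0 | 1
  95 | 00110100111 | 0 | 1
  96 | 01101001111 | 0 | 1
  97 | 11010011111 | 1 | 0
  98 | 10100111110 | 1 | 0
  99 | 01001111100 | 0 | 0
 100 | 10011111000 | 1 | 1
 101 | 00111110001 | 0 | 0
 102 | 01111100010 | 0 | 1
 103 | 11111000101 | 1 | 1
 104 | 11110001011 | 1 | 0
 105 | 11100010110 | 1 | 0
 106 | 11000101100 | 1 | 1
 107 | 10001011001 | 1 | 1
 108 | 00010110011 | 0 | 1
 109 | 00101100111 | 0 | 1
 110 | 01011001111 | 0 | 1
 111 | 10110011111 | 1 | 0
 112 | 01100111110 | 0 | 1
 113 | 11001111101 | 1 | 1
 114 | 10011111011 | 1 | 0
 115 | 00111110110 | 0 | 1
 116 | 01111101101 | 0 | 0
 117 | 11111011010 | 1 | 0
 118 | 11110110100 | 1 | 1
 119 | 11101101001 | 1 | 1
 120 | 11011010011 | 1 | 0
 121 | 10110100110 | 1 | 0

11110111101100100110110100001110001010110000010001111111010110011000100101101011110110111001110001101001111100010110011111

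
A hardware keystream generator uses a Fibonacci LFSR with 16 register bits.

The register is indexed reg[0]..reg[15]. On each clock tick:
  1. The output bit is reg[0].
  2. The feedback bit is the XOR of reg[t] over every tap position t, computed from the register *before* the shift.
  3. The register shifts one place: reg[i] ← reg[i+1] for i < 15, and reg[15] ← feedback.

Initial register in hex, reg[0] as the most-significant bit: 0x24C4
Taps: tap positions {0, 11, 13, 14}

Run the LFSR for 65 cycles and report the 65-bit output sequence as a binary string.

00100100110001001011100000000101011001100110001010000010100001111

tick  register→output (feedback)
  0  0010010011000100→0 (1)
  1  0100100110001001→0 (0)
  2  1001001100010010→1 (1)
  3  0010011000100101→0 (1)
  4  0100110001001011→0 (1)
  5  1001100010010111→1 (0)
  6  0011000100101110→0 (0)
  7  0110001001011100→0 (0)
  8  1100010010111000→1 (0)
  9  1000100101110000→1 (0)
 10  0001001011100000→0 (0)
 11  0010010111000000→0 (0)
 12  0100101110000000→0 (0)
 13  1001011100000000→1 (1)
 14  0010111000000001→0 (0)
 15  0101110000000010→0 (1)
 16  1011100000000101→1 (0)
 17  0111000000001010→0 (1)
 18  1110000000010101→1 (1)
 19  1100000000101011→1 (0)
 20  1000000001010110→1 (0)
 21  0000000010101100→0 (1)
 22  0000000101011001→0 (1)
 23  0000001010110011→0 (0)
 24  0000010101100110→0 (0)
 25  0000101011001100→0 (1)
 26  0001010110011001→0 (1)
 27  0010101100110011→0 (0)
 28  0101011001100110→0 (0)
 29  1010110011001100→1 (0)
 30  0101100110011000→0 (1)
 31  1011001100110001→1 (0)
 32  0110011001100010→0 (1)
 33  1100110011000101→1 (0)
 34  1001100110001010→1 (0)
 35  0011001100010100→0 (0)
 36  0110011000101000→0 (0)
 37  1100110001010000→1 (0)
 38  1001100010100000→1 (1)
 39  0011000101000001→0 (0)
 40  0110001010000010→0 (1)
 41  1100010100000101→1 (0)
 42  1000101000001010→1 (0)
 43  0001010000010100→0 (0)
 44  0010100000101000→0 (0)
 45  0101000001010000→0 (1)
 46  1010000010100001→1 (1)
 47  0100000101000011→0 (1)
 48  1000001010000111→1 (1)
 49  0000010100001111→0 (0)
 50  0000101000011110→0 (1)
 51  0001010000111101→0 (0)
 52  0010100001111010→0 (0)
 53  0101000011110100→0 (0)
 54  1010000111101000→1 (1)
 55  0100001111010001→0 (1)
 56  1000011110100011→1 (0)
 57  0000111101000110→0 (0)
 58  0001111010001100→0 (1)
 59  0011110100011001→0 (1)
 60  0111101000110011→0 (0)
 61  1111010001100110→1 (1)
 62  1110100011001101→1 (0)
 63  1101000110011010→1 (1)
 64  1010001100110101→1 (1)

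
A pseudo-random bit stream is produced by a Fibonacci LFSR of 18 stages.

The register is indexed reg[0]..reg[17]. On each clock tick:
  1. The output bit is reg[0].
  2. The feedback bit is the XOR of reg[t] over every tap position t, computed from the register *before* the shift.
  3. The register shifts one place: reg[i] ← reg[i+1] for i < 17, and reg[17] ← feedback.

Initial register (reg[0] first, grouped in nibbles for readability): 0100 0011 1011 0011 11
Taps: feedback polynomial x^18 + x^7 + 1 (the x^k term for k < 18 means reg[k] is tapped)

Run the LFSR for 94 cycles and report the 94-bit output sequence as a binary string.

0100001110110011111001101001000000101011101000010111111011000111100001110100000100001001111100

tick  register→output (feedback)
  0  010000111011001111→0 (1)
  1  100001110110011111→1 (0)
  2  000011101100111110→0 (0)
  3  000111011001111100→0 (1)
  4  001110110011111001→0 (1)
  5  011101100111110011→0 (0)
  6  111011001111100110→1 (1)
  7  110110011111001101→1 (0)
  8  101100111110011010→1 (0)
  9  011001111100110100→0 (1)
 10  110011111001101001→1 (0)
 11  100111110011010010→1 (0)
 12  001111100110100100→0 (0)
 13  011111001101001000→0 (0)
 14  111110011010010000→1 (0)
 15  111100110100100000→1 (0)
 16  111001101001000000→1 (1)
 17  110011010010000001→1 (0)
 18  100110100100000010→1 (1)
 19  001101001000000101→0 (0)
 20  011010010000001010→0 (1)
 21  110100100000010101→1 (1)
 22  101001000000101011→1 (1)
 23  010010000001010111→0 (0)
 24  100100000010101110→1 (1)
 25  001000000101011101→0 (0)
 26  010000001010111010→0 (0)
 27  100000010101110100→1 (0)
 28  000000101011101000→0 (0)
 29  000001010111010000→0 (1)
 30  000010101110100001→0 (0)
 31  000101011101000010→0 (1)
 32  001010111010000101→0 (1)
 33  010101110100001011→0 (1)
 34  101011101000010111→1 (1)
 35  010111010000101111→0 (1)
 36  101110100001011111→1 (1)
 37  011101000010111111→0 (0)
 38  111010000101111110→1 (1)
 39  110100001011111101→1 (1)
 40  101000010111111011→1 (0)
 41  010000101111110110→0 (0)
 42  100001011111101100→1 (0)
 43  000010111111011000→0 (1)
 44  000101111110110001→0 (1)
 45  001011111101100011→0 (1)
 46  010111111011000111→0 (1)
 47  101111110110001111→1 (0)
 48  011111101100011110→0 (0)
 49  111111011000111100→1 (0)
 50  111110110001111000→1 (0)
 51  111101100011110000→1 (1)
 52  111011000111100001→1 (1)
 53  110110001111000011→1 (1)
 54  101100011110000111→1 (0)
 55  011000111100001110→0 (1)
 56  110001111000011101→1 (0)
 57  100011110000111010→1 (0)
 58  000111100001110100→0 (0)
 59  001111000011101000→0 (0)
 60  011110000111010000→0 (0)
 61  111100001110100000→1 (1)
 62  111000011101000001→1 (0)
 63  110000111010000010→1 (0)
 64  100001110100000100→1 (0)
 65  000011101000001000→0 (0)
 66  000111010000010000→0 (1)
 67  001110100000100001→0 (0)
 68  011101000001000010→0 (0)
 69  111010000010000100→1 (1)
 70  110100000100001001→1 (1)
 71  101000001000010011→1 (1)
 72  010000010000100111→0 (1)
 73  100000100001001111→1 (1)
 74  000001000010011111→0 (0)
 75  000010000100111110→0 (0)
 76  000100001001111100→0 (0)
 77  001000010011111000→0 (1)
 78  010000100111110001→0 (0)
 79  100001001111100010→1 (1)
 80  000010011111000101→0 (1)
 81  000100111110001011→0 (1)
 82  001001111100010111→0 (1)
 83  010011111000101111→0 (1)
 84  100111110001011111→1 (0)
 85  001111100010111110→0 (0)
 86  011111000101111100→0 (0)
 87  111110001011111000→1 (1)
 88  111100010111110001→1 (0)
 89  111000101111100010→1 (1)
 90  110001011111000101→1 (0)
 91  100010111110001010→1 (0)
 92  000101111100010100→0 (1)
 93  001011111000101001→0 (1)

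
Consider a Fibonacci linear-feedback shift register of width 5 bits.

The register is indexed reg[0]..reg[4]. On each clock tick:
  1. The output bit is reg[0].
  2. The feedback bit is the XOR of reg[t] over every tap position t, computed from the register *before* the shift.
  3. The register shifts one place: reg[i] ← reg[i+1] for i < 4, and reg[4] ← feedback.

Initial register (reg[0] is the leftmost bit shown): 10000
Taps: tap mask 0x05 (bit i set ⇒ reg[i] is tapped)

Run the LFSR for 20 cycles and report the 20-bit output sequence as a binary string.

k : reg_k → out_k, fb_k
0: 10000 → 1, fb=1
1: 00001 → 0, fb=0
2: 00010 → 0, fb=0
3: 00100 → 0, fb=1
4: 01001 → 0, fb=0
5: 10010 → 1, fb=1
6: 00101 → 0, fb=1
7: 01011 → 0, fb=0
8: 10110 → 1, fb=0
9: 01100 → 0, fb=1
10: 11001 → 1, fb=1
11: 10011 → 1, fb=1
12: 00111 → 0, fb=1
13: 01111 → 0, fb=1
14: 11111 → 1, fb=0
15: 11110 → 1, fb=0
16: 11100 → 1, fb=0
17: 11000 → 1, fb=1
18: 10001 → 1, fb=1
19: 00011 → 0, fb=0

10000100101100111110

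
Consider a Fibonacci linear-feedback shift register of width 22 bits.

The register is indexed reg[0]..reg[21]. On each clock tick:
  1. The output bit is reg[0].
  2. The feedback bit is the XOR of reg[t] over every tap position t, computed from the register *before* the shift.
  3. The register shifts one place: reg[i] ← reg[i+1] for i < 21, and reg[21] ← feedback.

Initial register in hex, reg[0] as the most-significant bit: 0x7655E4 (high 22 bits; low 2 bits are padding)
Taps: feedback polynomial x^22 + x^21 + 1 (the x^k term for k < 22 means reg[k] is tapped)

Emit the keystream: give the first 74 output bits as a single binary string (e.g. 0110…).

tick  register→output (feedback)
  0  0111011001010101111001→0 (1)
  1  1110110010101011110011→1 (0)
  2  1101100101010111100110→1 (1)
  3  1011001010101111001101→1 (0)
  4  0110010101011110011010→0 (0)
  5  1100101010111100110100→1 (1)
  6  1001010101111001101001→1 (0)
  7  0010101011110011010010→0 (0)
  8  0101010111100110100100→0 (0)
  9  1010101111001101001000→1 (1)
 10  0101011110011010010001→0 (1)
 11  1010111100110100100011→1 (0)
 12  0101111001101001000110→0 (0)
 13  1011110011010010001100→1 (1)
 14  0111100110100100011001→0 (1)
 15  1111001101001000110011→1 (0)
 16  1110011010010001100110→1 (1)
 17  1100110100100011001101→1 (0)
 18  1001101001000110011010→1 (1)
 19  0011010010001100110101→0 (1)
 20  0110100100011001101011→0 (1)
 21  1101001000110011010111→1 (0)
 22  1010010001100110101110→1 (1)
 23  0100100011001101011101→0 (1)
 24  1001000110011010111011→1 (0)
 25  0010001100110101110110→0 (0)
 26  0100011001101011101100→0 (0)
 27  1000110011010111011000→1 (1)
 28  0001100110101110110001→0 (1)
 29  0011001101011101100011→0 (1)
 30  0110011010111011000111→0 (1)
 31  1100110101110110001111→1 (0)
 32  1001101011101100011110→1 (1)
 33  0011010111011000111101→0 (1)
 34  0110101110110001111011→0 (1)
 35  1101011101100011110111→1 (0)
 36  1010111011000111101110→1 (1)
 37  0101110110001111011101→0 (1)
 38  1011101100011110111011→1 (0)
 39  0111011000111101110110→0 (0)
 40  1110110001111011101100→1 (1)
 41  1101100011110111011001→1 (0)
 42  1011000111101110110010→1 (1)
 43  0110001111011101100101→0 (1)
 44  1100011110111011001011→1 (0)
 45  1000111101110110010110→1 (1)
 46  0001111011101100101101→0 (1)
 47  0011110111011001011011→0 (1)
 48  0111101110110010110111→0 (1)
 49  1111011101100101101111→1 (0)
 50  1110111011001011011110→1 (1)
 51  1101110110010110111101→1 (0)
 52  1011101100101101111010→1 (1)
 53  0111011001011011110101→0 (1)
 54  1110110010110111101011→1 (0)
 55  1101100101101111010110→1 (1)
 56  1011001011011110101101→1 (0)
 57  0110010110111101011010→0 (0)
 58  1100101101111010110100→1 (1)
 59  1001011011110101101001→1 (0)
 60  0010110111101011010010→0 (0)
 61  0101101111010110100100→0 (0)
 62  1011011110101101001000→1 (1)
 63  0110111101011010010001→0 (1)
 64  1101111010110100100011→1 (0)
 65  1011110101101001000110→1 (1)
 66  0111101011010010001101→0 (1)
 67  1111010110100100011011→1 (0)
 68  1110101101001000110110→1 (1)
 69  1101011010010001101101→1 (0)
 70  1010110100100011011010→1 (1)
 71  0101101001000110110101→0 (1)
 72  1011010010001101101011→1 (0)
 73  0110100100011011010110→0 (0)

01110110010101011110011010010001100110101110110001111011101100101101111010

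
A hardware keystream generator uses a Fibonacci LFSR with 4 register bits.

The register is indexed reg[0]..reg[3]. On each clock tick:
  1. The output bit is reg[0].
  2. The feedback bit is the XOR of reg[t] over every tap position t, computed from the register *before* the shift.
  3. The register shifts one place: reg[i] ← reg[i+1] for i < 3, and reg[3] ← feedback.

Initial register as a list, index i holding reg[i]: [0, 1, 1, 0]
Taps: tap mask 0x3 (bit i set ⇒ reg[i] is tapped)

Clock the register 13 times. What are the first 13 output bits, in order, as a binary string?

step | reg (before) | out | fb
   0 | 0110 | 0 | 1
   1 | 1101 | 1 | 0
   2 | 1010 | 1 | 1
   3 | 0101 | 0 | 1
   4 | 1011 | 1 | 1
   5 | 0111 | 0 | 1
   6 | 1111 | 1 | 0
   7 | 1110 | 1 | 0
   8 | 1100 | 1 | 0
   9 | 1000 | 1 | 1
  10 | 0001 | 0 | 0
  11 | 0010 | 0 | 0
  12 | 0100 | 0 | 1

0110101111000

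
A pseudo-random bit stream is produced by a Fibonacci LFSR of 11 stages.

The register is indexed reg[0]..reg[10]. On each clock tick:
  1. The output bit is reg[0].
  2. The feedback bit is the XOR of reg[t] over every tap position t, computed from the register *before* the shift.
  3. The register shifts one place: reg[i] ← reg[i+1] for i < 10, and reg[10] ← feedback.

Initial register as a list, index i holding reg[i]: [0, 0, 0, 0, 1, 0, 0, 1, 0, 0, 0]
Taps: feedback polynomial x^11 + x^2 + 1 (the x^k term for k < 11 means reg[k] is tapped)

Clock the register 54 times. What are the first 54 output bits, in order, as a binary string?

k : reg_k → out_k, fb_k
0: 00001001000 → 0, fb=0
1: 00010010000 → 0, fb=0
2: 00100100000 → 0, fb=1
3: 01001000001 → 0, fb=0
4: 10010000010 → 1, fb=1
5: 00100000101 → 0, fb=1
6: 01000001011 → 0, fb=0
7: 10000010110 → 1, fb=1
8: 00000101101 → 0, fb=0
9: 00001011010 → 0, fb=0
10: 00010110100 → 0, fb=0
11: 00101101000 → 0, fb=1
12: 01011010001 → 0, fb=0
13: 10110100010 → 1, fb=0
14: 01101000100 → 0, fb=1
15: 11010001001 → 1, fb=1
16: 10100010011 → 1, fb=0
17: 01000100110 → 0, fb=0
18: 10001001100 → 1, fb=1
19: 00010011001 → 0, fb=0
20: 00100110010 → 0, fb=1
21: 01001100101 → 0, fb=0
22: 10011001010 → 1, fb=1
23: 00110010101 → 0, fb=1
24: 01100101011 → 0, fb=1
25: 11001010111 → 1, fb=1
26: 10010101111 → 1, fb=1
27: 00101011111 → 0, fb=1
28: 01010111111 → 0, fb=0
29: 10101111110 → 1, fb=0
30: 01011111100 → 0, fb=0
31: 10111111000 → 1, fb=0
32: 01111110000 → 0, fb=1
33: 11111100001 → 1, fb=0
34: 11111000010 → 1, fb=0
35: 11110000100 → 1, fb=0
36: 11100001000 → 1, fb=0
37: 11000010000 → 1, fb=1
38: 10000100001 → 1, fb=1
39: 00001000011 → 0, fb=0
40: 00010000110 → 0, fb=0
41: 00100001100 → 0, fb=1
42: 01000011001 → 0, fb=0
43: 10000110010 → 1, fb=1
44: 00001100101 → 0, fb=0
45: 00011001010 → 0, fb=0
46: 00110010100 → 0, fb=1
47: 01100101001 → 0, fb=1
48: 11001010011 → 1, fb=1
49: 10010100111 → 1, fb=1
50: 00101001111 → 0, fb=1
51: 01010011111 → 0, fb=0
52: 10100111110 → 1, fb=0
53: 01001111100 → 0, fb=0

000010010000010110100010011001010111111000010000110010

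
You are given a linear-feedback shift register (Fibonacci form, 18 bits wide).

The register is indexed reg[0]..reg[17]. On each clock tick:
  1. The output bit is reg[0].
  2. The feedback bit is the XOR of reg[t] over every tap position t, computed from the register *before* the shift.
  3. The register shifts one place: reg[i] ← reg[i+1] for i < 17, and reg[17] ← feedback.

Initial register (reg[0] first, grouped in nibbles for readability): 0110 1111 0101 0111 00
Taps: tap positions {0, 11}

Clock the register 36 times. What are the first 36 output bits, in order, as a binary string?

011011110101011100110101101111101011

step | reg (before) | out | fb
   0 | 011011110101011100 | 0 | 1
   1 | 110111101010111001 | 1 | 1
   2 | 101111010101110011 | 1 | 0
   3 | 011110101011100110 | 0 | 1
   4 | 111101010111001101 | 1 | 0
   5 | 111010101110011010 | 1 | 1
   6 | 110101011100110101 | 1 | 1
   7 | 101010111001101011 | 1 | 0
   8 | 010101110011010110 | 0 | 1
   9 | 101011100110101101 | 1 | 1
  10 | 010111001101011011 | 0 | 1
  11 | 101110011010110111 | 1 | 1
  12 | 011100110101101111 | 0 | 1
  13 | 111001101011011111 | 1 | 0
  14 | 110011010110111110 | 1 | 1
  15 | 100110101101111101 | 1 | 0
  16 | 001101011011111010 | 0 | 1
  17 | 011010110111110101 | 0 | 1
  18 | 110101101111101011 | 1 | 0
  19 | 101011011111010110 | 1 | 0
  20 | 010110111110101100 | 0 | 0
  21 | 101101111101011000 | 1 | 0
  22 | 011011111010110000 | 0 | 0
  23 | 110111110101100000 | 1 | 0
  24 | 101111101011000000 | 1 | 0
  25 | 011111010110000000 | 0 | 0
  26 | 111110101100000000 | 1 | 1
  27 | 111101011000000001 | 1 | 1
  28 | 111010110000000011 | 1 | 1
  29 | 110101100000000111 | 1 | 1
  30 | 101011000000001111 | 1 | 1
  31 | 010110000000011111 | 0 | 0
  32 | 101100000000111110 | 1 | 1
  33 | 011000000001111101 | 0 | 1
  34 | 110000000011111011 | 1 | 0
  35 | 100000000111110110 | 1 | 0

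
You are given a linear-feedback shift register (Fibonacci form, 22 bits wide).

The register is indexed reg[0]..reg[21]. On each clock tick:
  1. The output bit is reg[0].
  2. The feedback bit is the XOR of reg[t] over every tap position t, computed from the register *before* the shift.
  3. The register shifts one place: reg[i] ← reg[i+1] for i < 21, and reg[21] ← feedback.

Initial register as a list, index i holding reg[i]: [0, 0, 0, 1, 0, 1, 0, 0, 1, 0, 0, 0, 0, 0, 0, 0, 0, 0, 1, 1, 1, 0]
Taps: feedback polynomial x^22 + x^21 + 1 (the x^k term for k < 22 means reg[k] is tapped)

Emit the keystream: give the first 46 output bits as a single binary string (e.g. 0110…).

k : reg_k → out_k, fb_k
0: 0001010010000000001110 → 0, fb=0
1: 0010100100000000011100 → 0, fb=0
2: 0101001000000000111000 → 0, fb=0
3: 1010010000000001110000 → 1, fb=1
4: 0100100000000011100001 → 0, fb=1
5: 1001000000000111000011 → 1, fb=0
6: 0010000000001110000110 → 0, fb=0
7: 0100000000011100001100 → 0, fb=0
8: 1000000000111000011000 → 1, fb=1
9: 0000000001110000110001 → 0, fb=1
10: 0000000011100001100011 → 0, fb=1
11: 0000000111000011000111 → 0, fb=1
12: 0000001110000110001111 → 0, fb=1
13: 0000011100001100011111 → 0, fb=1
14: 0000111000011000111111 → 0, fb=1
15: 0001110000110001111111 → 0, fb=1
16: 0011100001100011111111 → 0, fb=1
17: 0111000011000111111111 → 0, fb=1
18: 1110000110001111111111 → 1, fb=0
19: 1100001100011111111110 → 1, fb=1
20: 1000011000111111111101 → 1, fb=0
21: 0000110001111111111010 → 0, fb=0
22: 0001100011111111110100 → 0, fb=0
23: 0011000111111111101000 → 0, fb=0
24: 0110001111111111010000 → 0, fb=0
25: 1100011111111110100000 → 1, fb=1
26: 1000111111111101000001 → 1, fb=0
27: 0001111111111010000010 → 0, fb=0
28: 0011111111110100000100 → 0, fb=0
29: 0111111111101000001000 → 0, fb=0
30: 1111111111010000010000 → 1, fb=1
31: 1111111110100000100001 → 1, fb=0
32: 1111111101000001000010 → 1, fb=1
33: 1111111010000010000101 → 1, fb=0
34: 1111110100000100001010 → 1, fb=1
35: 1111101000001000010101 → 1, fb=0
36: 1111010000010000101010 → 1, fb=1
37: 1110100000100001010101 → 1, fb=0
38: 1101000001000010101010 → 1, fb=1
39: 1010000010000101010101 → 1, fb=0
40: 0100000100001010101010 → 0, fb=0
41: 1000001000010101010100 → 1, fb=1
42: 0000010000101010101001 → 0, fb=1
43: 0000100001010101010011 → 0, fb=1
44: 0001000010101010100111 → 0, fb=1
45: 0010000101010101001111 → 0, fb=1

0001010010000000001110000110001111111111010000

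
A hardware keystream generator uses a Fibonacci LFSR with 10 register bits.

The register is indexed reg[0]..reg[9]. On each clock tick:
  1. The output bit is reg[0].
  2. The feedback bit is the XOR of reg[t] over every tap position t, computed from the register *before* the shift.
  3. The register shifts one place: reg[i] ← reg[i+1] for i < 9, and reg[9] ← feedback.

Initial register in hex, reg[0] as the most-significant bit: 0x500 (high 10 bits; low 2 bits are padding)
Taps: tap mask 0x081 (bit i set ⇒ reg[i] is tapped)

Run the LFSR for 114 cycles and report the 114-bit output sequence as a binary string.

010100000001011011011110011110001000111111011000111010110101000011001101100000110000000011011011010111010111100001

tick  register→output (feedback)
  0  0101000000→0 (0)
  1  1010000000→1 (1)
  2  0100000001→0 (0)
  3  1000000010→1 (1)
  4  0000000101→0 (1)
  5  0000001011→0 (0)
  6  0000010110→0 (1)
  7  0000101101→0 (1)
  8  0001011011→0 (0)
  9  0010110110→0 (1)
 10  0101101101→0 (1)
 11  1011011011→1 (1)
 12  0110110111→0 (1)
 13  1101101111→1 (0)
 14  1011011110→1 (0)
 15  0110111100→0 (1)
 16  1101111001→1 (1)
 17  1011110011→1 (1)
 18  0111100111→0 (1)
 19  1111001111→1 (0)
 20  1110011110→1 (0)
 21  1100111100→1 (0)
 22  1001111000→1 (1)
 23  0011110001→0 (0)
 24  0111100010→0 (0)
 25  1111000100→1 (0)
 26  1110001000→1 (1)
 27  1100010001→1 (1)
 28  1000100011→1 (1)
 29  0001000111→0 (1)
 30  0010001111→0 (1)
 31  0100011111→0 (1)
 32  1000111111→1 (0)
 33  0001111110→0 (1)
 34  0011111101→0 (1)
 35  0111111011→0 (0)
 36  1111110110→1 (0)
 37  1111101100→1 (0)
 38  1111011000→1 (1)
 39  1110110001→1 (1)
 40  1101100011→1 (1)
 41  1011000111→1 (0)
 42  0110001110→0 (1)
 43  1100011101→1 (0)
 44  1000111010→1 (1)
 45  0001110101→0 (1)
 46  0011101011→0 (0)
 47  0111010110→0 (1)
 48  1110101101→1 (0)
 49  1101011010→1 (1)
 50  1010110101→1 (0)
 51  0101101010→0 (0)
 52  1011010100→1 (0)
 53  0110101000→0 (0)
 54  1101010000→1 (1)
 55  1010100001→1 (1)
 56  0101000011→0 (0)
 57  1010000110→1 (0)
 58  0100001100→0 (1)
 59  1000011001→1 (1)
 60  0000110011→0 (0)
 61  0001100110→0 (1)
 62  0011001101→0 (1)
 63  0110011011→0 (0)
 64  1100110110→1 (0)
 65  1001101100→1 (0)
 66  0011011000→0 (0)
 67  0110110000→0 (0)
 68  1101100000→1 (1)
 69  1011000001→1 (1)
 70  0110000011→0 (0)
 71  1100000110→1 (0)
 72  1000001100→1 (0)
 73  0000011000→0 (0)
 74  0000110000→0 (0)
 75  0001100000→0 (0)
 76  0011000000→0 (0)
 77  0110000000→0 (0)
 78  1100000000→1 (1)
 79  1000000001→1 (1)
 80  0000000011→0 (0)
 81  0000000110→0 (1)
 82  0000001101→0 (1)
 83  0000011011→0 (0)
 84  0000110110→0 (1)
 85  0001101101→0 (1)
 86  0011011011→0 (0)
 87  0110110110→0 (1)
 88  1101101101→1 (0)
 89  1011011010→1 (1)
 90  0110110101→0 (1)
 91  1101101011→1 (1)
 92  1011010111→1 (0)
 93  0110101110→0 (1)
 94  1101011101→1 (0)
 95  1010111010→1 (1)
 96  0101110101→0 (1)
 97  1011101011→1 (1)
 98  0111010111→0 (1)
 99  1110101111→1 (0)
100  1101011110→1 (0)
101  1010111100→1 (0)
102  0101111000→0 (0)
103  1011110000→1 (1)
104  0111100001→0 (0)
105  1111000010→1 (1)
106  1110000101→1 (0)
107  1100001010→1 (1)
108  1000010101→1 (0)
109  0000101010→0 (0)
110  0001010100→0 (1)
111  0010101001→0 (0)
112  0101010010→0 (0)
113  1010100100→1 (0)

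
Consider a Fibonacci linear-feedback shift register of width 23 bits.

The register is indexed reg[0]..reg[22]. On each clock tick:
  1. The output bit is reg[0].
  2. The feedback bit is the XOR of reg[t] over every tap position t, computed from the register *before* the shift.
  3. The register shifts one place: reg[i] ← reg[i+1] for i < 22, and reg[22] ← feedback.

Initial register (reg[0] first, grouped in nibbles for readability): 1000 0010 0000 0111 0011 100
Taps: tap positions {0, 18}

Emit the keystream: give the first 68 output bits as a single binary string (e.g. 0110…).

tick  register→output (feedback)
  0  10000010000001110011100→1 (0)
  1  00000100000011100111000→0 (1)
  2  00001000000111001110001→0 (1)
  3  00010000001110011100011→0 (0)
  4  00100000011100111000110→0 (0)
  5  01000000111001110001100→0 (0)
  6  10000001110011100011000→1 (0)
  7  00000011100111000110000→0 (1)
  8  00000111001110001100001→0 (0)
  9  00001110011100011000010→0 (0)
 10  00011100111000110000100→0 (0)
 11  00111001110001100001000→0 (0)
 12  01110011100011000010000→0 (1)
 13  11100111000110000100001→1 (1)
 14  11001110001100001000011→1 (1)
 15  10011100011000010000111→1 (1)
 16  00111000110000100001111→0 (0)
 17  01110001100001000011110→0 (1)
 18  11100011000010000111101→1 (0)
 19  11000110000100001111010→1 (0)
 20  10001100001000011110100→1 (0)
 21  00011000010000111101000→0 (0)
 22  00110000100001111010000→0 (1)
 23  01100001000011110100001→0 (0)
 24  11000010000111101000010→1 (1)
 25  10000100001111010000101→1 (1)
 26  00001000011110100001011→0 (0)
 27  00010000111101000010110→0 (1)
 28  00100001111010000101101→0 (0)
 29  01000011110100001011010→0 (1)
 30  10000111101000010110101→1 (0)
 31  00001111010000101101010→0 (0)
 32  00011110100001011010100→0 (1)
 33  00111101000010110101001→0 (0)
 34  01111010000101101010010→0 (1)
 35  11110100001011010100101→1 (1)
 36  11101000010110101001011→1 (1)
 37  11010000101101010010111→1 (0)
 38  10100001011010100101110→1 (1)
 39  01000010110101001011101→0 (1)
 40  10000101101010010111011→1 (0)
 41  00001011010100101110110→0 (1)
 42  00010110101001011101101→0 (0)
 43  00101101010010111011010→0 (1)
 44  01011010100101110110101→0 (1)
 45  10110101001011101101011→1 (1)
 46  01101010010111011010111→0 (1)
 47  11010100101110110101111→1 (1)
 48  10101001011101101011111→1 (0)
 49  01010010111011010111110→0 (1)
 50  10100101110110101111101→1 (0)
 51  01001011101101011111010→0 (1)
 52  10010111011010111110101→1 (0)
 53  00101110110101111101010→0 (0)
 54  01011101101011111010100→0 (1)
 55  10111011010111110101001→1 (1)
 56  01110110101111101010011→0 (1)
 57  11101101011111010100111→1 (1)
 58  11011010111110101001111→1 (1)
 59  10110101111101010011111→1 (0)
 60  01101011111010100111110→0 (1)
 61  11010111110101001111101→1 (0)
 62  10101111101010011111010→1 (0)
 63  01011111010100111110100→0 (1)
 64  10111110101001111101001→1 (1)
 65  01111101010011111010011→0 (1)
 66  11111010100111110100111→1 (1)
 67  11110101001111101001111→1 (1)

10000010000001110011100011000010000111101000010110101001011101101011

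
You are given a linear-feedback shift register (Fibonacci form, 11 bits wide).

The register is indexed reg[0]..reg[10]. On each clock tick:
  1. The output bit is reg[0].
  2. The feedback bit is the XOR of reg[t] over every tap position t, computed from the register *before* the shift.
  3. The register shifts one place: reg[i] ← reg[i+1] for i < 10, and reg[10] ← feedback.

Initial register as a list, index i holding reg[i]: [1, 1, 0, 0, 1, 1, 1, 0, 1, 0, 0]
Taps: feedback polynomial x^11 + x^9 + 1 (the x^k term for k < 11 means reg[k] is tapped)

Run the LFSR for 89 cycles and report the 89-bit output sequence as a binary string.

11001110100111100100001100001010110101000100100010100001010001010111010111011000100111000

step | reg (before) | out | fb
   0 | 11001110100 | 1 | 1
   1 | 10011101001 | 1 | 1
   2 | 00111010011 | 0 | 1
   3 | 01110100111 | 0 | 1
   4 | 11101001111 | 1 | 0
   5 | 11010011110 | 1 | 0
   6 | 10100111100 | 1 | 1
   7 | 01001111001 | 0 | 0
   8 | 10011110010 | 1 | 0
   9 | 00111100100 | 0 | 0
  10 | 01111001000 | 0 | 0
  11 | 11110010000 | 1 | 1
  12 | 11100100001 | 1 | 1
  13 | 11001000011 | 1 | 0
  14 | 10010000110 | 1 | 0
  15 | 00100001100 | 0 | 0
  16 | 01000011000 | 0 | 0
  17 | 10000110000 | 1 | 1
  18 | 00001100001 | 0 | 0
  19 | 00011000010 | 0 | 1
  20 | 00110000101 | 0 | 0
  21 | 01100001010 | 0 | 1
  22 | 11000010101 | 1 | 1
  23 | 10000101011 | 1 | 0
  24 | 00001010110 | 0 | 1
  25 | 00010101101 | 0 | 0
  26 | 00101011010 | 0 | 1
  27 | 01010110101 | 0 | 0
  28 | 10101101010 | 1 | 0
  29 | 01011010100 | 0 | 0
  30 | 10110101000 | 1 | 1
  31 | 01101010001 | 0 | 0
  32 | 11010100010 | 1 | 0
  33 | 10101000100 | 1 | 1
  34 | 01010001001 | 0 | 0
  35 | 10100010010 | 1 | 0
  36 | 01000100100 | 0 | 0
  37 | 10001001000 | 1 | 1
  38 | 00010010001 | 0 | 0
  39 | 00100100010 | 0 | 1
  40 | 01001000101 | 0 | 0
  41 | 10010001010 | 1 | 0
  42 | 00100010100 | 0 | 0
  43 | 01000101000 | 0 | 0
  44 | 10001010000 | 1 | 1
  45 | 00010100001 | 0 | 0
  46 | 00101000010 | 0 | 1
  47 | 01010000101 | 0 | 0
  48 | 10100001010 | 1 | 0
  49 | 01000010100 | 0 | 0
  50 | 10000101000 | 1 | 1
  51 | 00001010001 | 0 | 0
  52 | 00010100010 | 0 | 1
  53 | 00101000101 | 0 | 0
  54 | 01010001010 | 0 | 1
  55 | 10100010101 | 1 | 1
  56 | 01000101011 | 0 | 1
  57 | 10001010111 | 1 | 0
  58 | 00010101110 | 0 | 1
  59 | 00101011101 | 0 | 0
  60 | 01010111010 | 0 | 1
  61 | 10101110101 | 1 | 1
  62 | 01011101011 | 0 | 1
  63 | 10111010111 | 1 | 0
  64 | 01110101110 | 0 | 1
  65 | 11101011101 | 1 | 1
  66 | 11010111011 | 1 | 0
  67 | 10101110110 | 1 | 0
  68 | 01011101100 | 0 | 0
  69 | 10111011000 | 1 | 1
  70 | 01110110001 | 0 | 0
  71 | 11101100010 | 1 | 0
  72 | 11011000100 | 1 | 1
  73 | 10110001001 | 1 | 1
  74 | 01100010011 | 0 | 1
  75 | 11000100111 | 1 | 0
  76 | 10001001110 | 1 | 0
  77 | 00010011100 | 0 | 0
  78 | 00100111000 | 0 | 0
  79 | 01001110000 | 0 | 0
  80 | 10011100000 | 1 | 1
  81 | 00111000001 | 0 | 0
  82 | 01110000010 | 0 | 1
  83 | 11100000101 | 1 | 1
  84 | 11000001011 | 1 | 0
  85 | 10000010110 | 1 | 0
  86 | 00000101100 | 0 | 0
  87 | 00001011000 | 0 | 0
  88 | 00010110000 | 0 | 0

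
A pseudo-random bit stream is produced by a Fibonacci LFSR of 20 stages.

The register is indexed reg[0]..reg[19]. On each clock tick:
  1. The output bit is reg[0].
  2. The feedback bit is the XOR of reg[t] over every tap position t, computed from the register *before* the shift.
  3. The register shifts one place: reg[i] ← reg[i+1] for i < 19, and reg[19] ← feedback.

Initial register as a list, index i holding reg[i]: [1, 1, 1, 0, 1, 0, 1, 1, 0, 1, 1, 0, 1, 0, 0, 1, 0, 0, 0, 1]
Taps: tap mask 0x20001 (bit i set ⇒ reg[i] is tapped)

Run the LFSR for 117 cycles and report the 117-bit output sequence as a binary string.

111010110110100100011101000101000001001110100101111111101110011010001110001010110000100111011001100000001000110000011

tick  register→output (feedback)
  0  11101011011010010001→1 (1)
  1  11010110110100100011→1 (1)
  2  10101101101001000111→1 (0)
  3  01011011010010001110→0 (1)
  4  10110110100100011101→1 (0)
  5  01101101001000111010→0 (0)
  6  11011010010001110100→1 (0)
  7  10110100100011101000→1 (1)
  8  01101001000111010001→0 (0)
  9  11010010001110100010→1 (1)
 10  10100100011101000101→1 (0)
 11  01001000111010001010→0 (0)
 12  10010001110100010100→1 (0)
 13  00100011101000101000→0 (0)
 14  01000111010001010000→0 (0)
 15  10001110100010100000→1 (1)
 16  00011101000101000001→0 (0)
 17  00111010001010000010→0 (0)
 18  01110100010100000100→0 (1)
 19  11101000101000001001→1 (1)
 20  11010001010000010011→1 (1)
 21  10100010100000100111→1 (0)
 22  01000101000001001110→0 (1)
 23  10001010000010011101→1 (0)
 24  00010100000100111010→0 (0)
 25  00101000001001110100→0 (1)
 26  01010000010011101001→0 (0)
 27  10100000100111010010→1 (1)
 28  01000001001110100101→0 (1)
 29  10000010011101001011→1 (1)
 30  00000100111010010111→0 (1)
 31  00001001110100101111→0 (1)
 32  00010011101001011111→0 (1)
 33  00100111010010111111→0 (1)
 34  01001110100101111111→0 (1)
 35  10011101001011111111→1 (0)
 36  00111010010111111110→0 (1)
 37  01110100101111111101→0 (1)
 38  11101001011111111011→1 (1)
 39  11010010111111110111→1 (0)
 40  10100101111111101110→1 (0)
 41  01001011111111011100→0 (1)
 42  10010111111110111001→1 (1)
 43  00101111111101110011→0 (0)
 44  01011111111011100110→0 (1)
 45  10111111110111001101→1 (0)
 46  01111111101110011010→0 (0)
 47  11111111011100110100→1 (0)
 48  11111110111001101000→1 (1)
 49  11111101110011010001→1 (1)
 50  11111011100110100011→1 (1)
 51  11110111001101000111→1 (0)
 52  11101110011010001110→1 (0)
 53  11011100110100011100→1 (0)
 54  10111001101000111000→1 (1)
 55  01110011010001110001→0 (0)
 56  11100110100011100010→1 (1)
 57  11001101000111000101→1 (0)
 58  10011010001110001010→1 (1)
 59  00110100011100010101→0 (1)
 60  01101000111000101011→0 (0)
 61  11010001110001010110→1 (0)
 62  10100011100010101100→1 (0)
 63  01000111000101011000→0 (0)
 64  10001110001010110000→1 (1)
 65  00011100010101100001→0 (0)
 66  00111000101011000010→0 (0)
 67  01110001010110000100→0 (1)
 68  11100010101100001001→1 (1)
 69  11000101011000010011→1 (1)
 70  10001010110000100111→1 (0)
 71  00010101100001001110→0 (1)
 72  00101011000010011101→0 (1)
 73  01010110000100111011→0 (0)
 74  10101100001001110110→1 (0)
 75  01011000010011101100→0 (1)
 76  10110000100111011001→1 (1)
 77  01100001001110110011→0 (0)
 78  11000010011101100110→1 (0)
 79  10000100111011001100→1 (0)
 80  00001001110110011000→0 (0)
 81  00010011101100110000→0 (0)
 82  00100111011001100000→0 (0)
 83  01001110110011000000→0 (0)
 84  10011101100110000000→1 (1)
 85  00111011001100000001→0 (0)
 86  01110110011000000010→0 (0)
 87  11101100110000000100→1 (0)
 88  11011001100000001000→1 (1)
 89  10110011000000010001→1 (1)
 90  01100110000000100011→0 (0)
 91  11001100000001000110→1 (0)
 92  10011000000010001100→1 (0)
 93  00110000000100011000→0 (0)
 94  01100000001000110000→0 (0)
 95  11000000010001100000→1 (1)
 96  10000000100011000001→1 (1)
 97  00000001000110000011→0 (0)
 98  00000010001100000110→0 (1)
 99  00000100011000001101→0 (1)
100  00001000110000011011→0 (0)
101  00010001100000110110→0 (1)
102  00100011000001101101→0 (1)
103  01000110000011011011→0 (0)
104  10001100000110110110→1 (0)
105  00011000001101101100→0 (1)
106  00110000011011011001→0 (0)
107  01100000110110110010→0 (0)
108  11000001101101100100→1 (0)
109  10000011011011001000→1 (1)
110  00000110110110010001→0 (0)
111  00001101101100100010→0 (0)
112  00011011011001000100→0 (1)
113  00110110110010001001→0 (0)
114  01101101100100010010→0 (0)
115  11011011001000100100→1 (0)
116  10110110010001001000→1 (1)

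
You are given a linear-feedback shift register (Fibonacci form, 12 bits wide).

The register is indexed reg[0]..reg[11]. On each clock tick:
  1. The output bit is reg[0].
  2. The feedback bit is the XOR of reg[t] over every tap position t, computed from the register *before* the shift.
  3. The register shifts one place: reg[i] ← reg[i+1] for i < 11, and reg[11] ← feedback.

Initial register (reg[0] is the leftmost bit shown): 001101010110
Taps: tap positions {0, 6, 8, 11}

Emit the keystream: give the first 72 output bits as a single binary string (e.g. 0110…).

001101010110000010010110001000101000000000110010101111000001001100101010

k : reg_k → out_k, fb_k
0: 001101010110 → 0, fb=0
1: 011010101100 → 0, fb=0
2: 110101011000 → 1, fb=0
3: 101010110000 → 1, fb=0
4: 010101100000 → 0, fb=1
5: 101011000001 → 1, fb=0
6: 010110000010 → 0, fb=0
7: 101100000100 → 1, fb=1
8: 011000001001 → 0, fb=0
9: 110000010010 → 1, fb=1
10: 100000100101 → 1, fb=1
11: 000001001011 → 0, fb=0
12: 000010010110 → 0, fb=0
13: 000100101100 → 0, fb=0
14: 001001011000 → 0, fb=1
15: 010010110001 → 0, fb=0
16: 100101100010 → 1, fb=0
17: 001011000100 → 0, fb=0
18: 010110001000 → 0, fb=1
19: 101100010001 → 1, fb=0
20: 011000100010 → 0, fb=1
21: 110001000101 → 1, fb=0
22: 100010001010 → 1, fb=0
23: 000100010100 → 0, fb=0
24: 001000101000 → 0, fb=0
25: 010001010000 → 0, fb=0
26: 100010100000 → 1, fb=0
27: 000101000000 → 0, fb=0
28: 001010000000 → 0, fb=0
29: 010100000000 → 0, fb=0
30: 101000000000 → 1, fb=1
31: 010000000001 → 0, fb=1
32: 100000000011 → 1, fb=0
33: 000000000110 → 0, fb=0
34: 000000001100 → 0, fb=1
35: 000000011001 → 0, fb=0
36: 000000110010 → 0, fb=1
37: 000001100101 → 0, fb=0
38: 000011001010 → 0, fb=1
39: 000110010101 → 0, fb=1
40: 001100101011 → 0, fb=1
41: 011001010111 → 0, fb=1
42: 110010101111 → 1, fb=0
43: 100101011110 → 1, fb=0
44: 001010111100 → 0, fb=0
45: 010101111000 → 0, fb=0
46: 101011110000 → 1, fb=0
47: 010111100000 → 0, fb=1
48: 101111000001 → 1, fb=0
49: 011110000010 → 0, fb=0
50: 111100000100 → 1, fb=1
51: 111000001001 → 1, fb=1
52: 110000010011 → 1, fb=0
53: 100000100110 → 1, fb=0
54: 000001001100 → 0, fb=1
55: 000010011001 → 0, fb=0
56: 000100110010 → 0, fb=1
57: 001001100101 → 0, fb=0
58: 010011001010 → 0, fb=1
59: 100110010101 → 1, fb=0
60: 001100101010 → 0, fb=0
61: 011001010100 → 0, fb=0
62: 110010101000 → 1, fb=1
63: 100101010001 → 1, fb=0
64: 001010100010 → 0, fb=1
65: 010101000101 → 0, fb=1
66: 101010001011 → 1, fb=1
67: 010100010111 → 0, fb=1
68: 101000101111 → 1, fb=0
69: 010001011110 → 0, fb=1
70: 100010111101 → 1, fb=0
71: 000101111010 → 0, fb=0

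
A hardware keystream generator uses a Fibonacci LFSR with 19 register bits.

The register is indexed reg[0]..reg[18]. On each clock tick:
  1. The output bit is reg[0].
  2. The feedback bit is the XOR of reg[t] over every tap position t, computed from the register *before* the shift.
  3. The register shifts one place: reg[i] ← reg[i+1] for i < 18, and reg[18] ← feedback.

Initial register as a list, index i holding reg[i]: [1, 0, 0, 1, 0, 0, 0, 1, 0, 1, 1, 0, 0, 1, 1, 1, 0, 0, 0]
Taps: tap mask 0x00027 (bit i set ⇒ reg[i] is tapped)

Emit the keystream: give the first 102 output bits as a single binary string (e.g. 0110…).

100100010110011100011011010110101100010101111011100111101010001000100001101001010101101000011010001110

k : reg_k → out_k, fb_k
0: 1001000101100111000 → 1, fb=1
1: 0010001011001110001 → 0, fb=1
2: 0100010110011100011 → 0, fb=0
3: 1000101100111000110 → 1, fb=1
4: 0001011001110001101 → 0, fb=1
5: 0010110011100011011 → 0, fb=0
6: 0101100111000110110 → 0, fb=1
7: 1011001110001101101 → 1, fb=0
8: 0110011100011011010 → 0, fb=1
9: 1100111000110110101 → 1, fb=1
10: 1001110001101101011 → 1, fb=0
11: 0011100011011010110 → 0, fb=1
12: 0111000110110101101 → 0, fb=0
13: 1110001101101011010 → 1, fb=1
14: 1100011011010110101 → 1, fb=1
15: 1000110110101101011 → 1, fb=0
16: 0001101101011010110 → 0, fb=0
17: 0011011010110101100 → 0, fb=0
18: 0110110101101011000 → 0, fb=1
19: 1101101011010110001 → 1, fb=0
20: 1011010110101100010 → 1, fb=1
21: 0110101101011000101 → 0, fb=0
22: 1101011010110001010 → 1, fb=1
23: 1010110101100010101 → 1, fb=1
24: 0101101011000101011 → 0, fb=1
25: 1011010110001010111 → 1, fb=1
26: 0110101100010101111 → 0, fb=0
27: 1101011000101011110 → 1, fb=1
28: 1010110001010111101 → 1, fb=1
29: 0101100010101111011 → 0, fb=1
30: 1011000101011110111 → 1, fb=0
31: 0110001010111101110 → 0, fb=0
32: 1100010101111011100 → 1, fb=1
33: 1000101011110111001 → 1, fb=1
34: 0001010111101110011 → 0, fb=1
35: 0010101111011100111 → 0, fb=1
36: 0101011110111001111 → 0, fb=0
37: 1010111101110011110 → 1, fb=1
38: 0101111011100111101 → 0, fb=0
39: 1011110111001111010 → 1, fb=1
40: 0111101110011110101 → 0, fb=0
41: 1111011100111101010 → 1, fb=0
42: 1110111001111010100 → 1, fb=0
43: 1101110011110101000 → 1, fb=1
44: 1011100111101010001 → 1, fb=0
45: 0111001111010100010 → 0, fb=0
46: 1110011110101000100 → 1, fb=0
47: 1100111101010001000 → 1, fb=1
48: 1001111010100010001 → 1, fb=0
49: 0011110101000100010 → 0, fb=0
50: 0111101010001000100 → 0, fb=0
51: 1111010100010001000 → 1, fb=0
52: 1110101000100010000 → 1, fb=1
53: 1101010001000100001 → 1, fb=1
54: 1010100010001000011 → 1, fb=0
55: 0101000100010000110 → 0, fb=1
56: 1010001000100001101 → 1, fb=0
57: 0100010001000011010 → 0, fb=0
58: 1000100010000110100 → 1, fb=1
59: 0001000100001101001 → 0, fb=0
60: 0010001000011010010 → 0, fb=1
61: 0100010000110100101 → 0, fb=0
62: 1000100001101001010 → 1, fb=1
63: 0001000011010010101 → 0, fb=0
64: 0010000110100101010 → 0, fb=1
65: 0100001101001010101 → 0, fb=1
66: 1000011010010101011 → 1, fb=0
67: 0000110100101010110 → 0, fb=1
68: 0001101001010101101 → 0, fb=0
69: 0011010010101011010 → 0, fb=0
70: 0110100101010110100 → 0, fb=0
71: 1101001010101101000 → 1, fb=0
72: 1010010101011010000 → 1, fb=1
73: 0100101010110100001 → 0, fb=1
74: 1001010101101000011 → 1, fb=0
75: 0010101011010000110 → 0, fb=1
76: 0101010110100001101 → 0, fb=0
77: 1010101101000011010 → 1, fb=0
78: 0101011010000110100 → 0, fb=0
79: 1010110100001101000 → 1, fb=1
80: 0101101000011010001 → 0, fb=1
81: 1011010000110100011 → 1, fb=1
82: 0110100001101000111 → 0, fb=0
83: 1101000011010001110 → 1, fb=0
84: 1010000110100011100 → 1, fb=0
85: 0100001101000111000 → 0, fb=1
86: 1000011010001110001 → 1, fb=0
87: 0000110100011100010 → 0, fb=1
88: 0001101000111000101 → 0, fb=0
89: 0011010001110001010 → 0, fb=0
90: 0110100011100010100 → 0, fb=0
91: 1101000111000101000 → 1, fb=0
92: 1010001110001010000 → 1, fb=0
93: 0100011100010100000 → 0, fb=0
94: 1000111000101000000 → 1, fb=0
95: 0001110001010000000 → 0, fb=1
96: 0011100010100000001 → 0, fb=1
97: 0111000101000000011 → 0, fb=0
98: 1110001010000000110 → 1, fb=1
99: 1100010100000001101 → 1, fb=1
100: 1000101000000011011 → 1, fb=1
101: 0001010000000110111 → 0, fb=1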